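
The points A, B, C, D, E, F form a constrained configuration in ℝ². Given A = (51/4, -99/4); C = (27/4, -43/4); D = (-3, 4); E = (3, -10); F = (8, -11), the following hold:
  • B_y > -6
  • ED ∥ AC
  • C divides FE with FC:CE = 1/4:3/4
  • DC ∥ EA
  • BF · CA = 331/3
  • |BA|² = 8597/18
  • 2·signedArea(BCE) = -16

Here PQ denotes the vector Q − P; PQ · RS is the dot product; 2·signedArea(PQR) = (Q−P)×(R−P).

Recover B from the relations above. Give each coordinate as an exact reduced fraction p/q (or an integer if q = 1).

1. B_x = 9/4  [2·signedArea(BCE) = -16 ∩ BF · CA = 331/3]
2. B_y = -67/12  [2·signedArea(BCE) = -16 ∩ BF · CA = 331/3]
   → B = (9/4, -67/12)

B = (9/4, -67/12)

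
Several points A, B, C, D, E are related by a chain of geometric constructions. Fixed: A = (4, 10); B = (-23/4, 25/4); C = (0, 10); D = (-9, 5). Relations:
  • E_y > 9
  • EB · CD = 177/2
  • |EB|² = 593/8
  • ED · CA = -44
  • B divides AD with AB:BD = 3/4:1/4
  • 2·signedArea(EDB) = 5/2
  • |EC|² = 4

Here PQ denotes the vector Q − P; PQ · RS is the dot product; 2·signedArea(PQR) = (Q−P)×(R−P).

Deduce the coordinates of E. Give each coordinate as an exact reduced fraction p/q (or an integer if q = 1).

1. E_x = 2  [EB · CD = 177/2 ∩ ED · CA = -44]
2. E_y = 10  [EB · CD = 177/2 ∩ ED · CA = -44]
   → E = (2, 10)

E = (2, 10)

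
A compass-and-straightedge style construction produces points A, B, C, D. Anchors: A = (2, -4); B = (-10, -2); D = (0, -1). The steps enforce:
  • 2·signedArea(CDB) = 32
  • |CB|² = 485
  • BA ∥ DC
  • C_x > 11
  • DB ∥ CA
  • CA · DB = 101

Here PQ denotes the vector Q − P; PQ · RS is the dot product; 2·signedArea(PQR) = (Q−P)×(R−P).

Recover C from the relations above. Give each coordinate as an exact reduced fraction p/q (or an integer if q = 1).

C = (12, -3)

1. C_x = 12  [DB ∥ CA ∩ BA ∥ DC]
2. C_y = -3  [DB ∥ CA ∩ BA ∥ DC]
   → C = (12, -3)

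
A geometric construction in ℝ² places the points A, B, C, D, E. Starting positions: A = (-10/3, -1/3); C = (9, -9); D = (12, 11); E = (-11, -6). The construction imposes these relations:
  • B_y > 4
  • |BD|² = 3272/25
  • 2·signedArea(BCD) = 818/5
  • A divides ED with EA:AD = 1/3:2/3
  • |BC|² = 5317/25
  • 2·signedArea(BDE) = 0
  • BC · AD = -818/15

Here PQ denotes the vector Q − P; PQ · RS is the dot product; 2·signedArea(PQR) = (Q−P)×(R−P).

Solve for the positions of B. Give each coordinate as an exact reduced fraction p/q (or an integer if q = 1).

1. B_x = 14/5  [2·signedArea(BDE) = 0 ∩ 2·signedArea(BCD) = 818/5]
2. B_y = 21/5  [2·signedArea(BDE) = 0 ∩ 2·signedArea(BCD) = 818/5]
   → B = (14/5, 21/5)

B = (14/5, 21/5)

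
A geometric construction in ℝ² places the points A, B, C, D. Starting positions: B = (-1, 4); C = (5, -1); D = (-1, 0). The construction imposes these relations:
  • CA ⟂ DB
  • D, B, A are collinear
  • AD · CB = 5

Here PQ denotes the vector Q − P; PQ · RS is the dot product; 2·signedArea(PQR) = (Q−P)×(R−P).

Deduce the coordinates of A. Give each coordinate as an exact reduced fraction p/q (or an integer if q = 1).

1. A_x = -1  [D, B, A are collinear ∩ CA ⟂ DB]
2. A_y = -1  [D, B, A are collinear ∩ CA ⟂ DB]
   → A = (-1, -1)

A = (-1, -1)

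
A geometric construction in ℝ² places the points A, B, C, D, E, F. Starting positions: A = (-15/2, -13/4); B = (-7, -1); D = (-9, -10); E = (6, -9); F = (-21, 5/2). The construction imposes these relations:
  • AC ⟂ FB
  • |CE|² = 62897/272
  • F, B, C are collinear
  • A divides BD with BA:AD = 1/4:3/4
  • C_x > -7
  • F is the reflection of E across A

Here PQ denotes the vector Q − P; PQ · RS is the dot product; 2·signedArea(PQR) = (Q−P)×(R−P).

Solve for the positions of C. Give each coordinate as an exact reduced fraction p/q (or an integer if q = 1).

1. C_x = -118/17  [F, B, C are collinear ∩ AC ⟂ FB]
2. C_y = -69/68  [F, B, C are collinear ∩ AC ⟂ FB]
   → C = (-118/17, -69/68)

C = (-118/17, -69/68)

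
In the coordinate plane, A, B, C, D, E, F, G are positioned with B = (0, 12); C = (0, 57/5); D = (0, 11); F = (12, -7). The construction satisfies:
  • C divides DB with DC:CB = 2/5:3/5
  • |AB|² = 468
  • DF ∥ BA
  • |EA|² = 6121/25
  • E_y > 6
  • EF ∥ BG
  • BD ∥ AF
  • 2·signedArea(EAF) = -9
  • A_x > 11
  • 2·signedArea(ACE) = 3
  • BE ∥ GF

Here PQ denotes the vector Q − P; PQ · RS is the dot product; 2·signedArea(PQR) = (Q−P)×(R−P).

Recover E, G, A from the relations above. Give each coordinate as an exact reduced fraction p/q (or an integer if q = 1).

1. A_x = 12  [BD ∥ AF ∩ DF ∥ BA]
2. A_y = -6  [BD ∥ AF ∩ DF ∥ BA]
   → A = (12, -6)
3. E_x = 3  [2·signedArea(EAF) = -9 ∩ 2·signedArea(ACE) = 3]
4. E_y = 34/5  [2·signedArea(EAF) = -9 ∩ 2·signedArea(ACE) = 3]
   → E = (3, 34/5)
5. G_x = 9  [BE ∥ GF ∩ EF ∥ BG]
6. G_y = -9/5  [BE ∥ GF ∩ EF ∥ BG]
   → G = (9, -9/5)

A = (12, -6)
E = (3, 34/5)
G = (9, -9/5)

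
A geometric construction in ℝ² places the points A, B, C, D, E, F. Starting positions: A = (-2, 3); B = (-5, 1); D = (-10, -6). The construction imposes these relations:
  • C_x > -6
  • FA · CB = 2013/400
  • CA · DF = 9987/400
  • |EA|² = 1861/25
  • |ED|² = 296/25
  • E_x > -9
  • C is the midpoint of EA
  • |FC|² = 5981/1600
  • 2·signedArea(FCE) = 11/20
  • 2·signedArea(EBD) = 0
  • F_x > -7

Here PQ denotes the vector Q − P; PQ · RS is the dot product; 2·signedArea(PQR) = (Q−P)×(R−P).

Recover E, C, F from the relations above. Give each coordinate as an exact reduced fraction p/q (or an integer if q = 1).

C = (-5, -1/10)
E = (-8, -16/5)
F = (-25/4, -63/40)

1. E_x = -8  [line 7·x + -5·y + 40 = 0 ∩ |ED|² = 296/25]
2. E_y = -16/5  [line 7·x + -5·y + 40 = 0 ∩ |ED|² = 296/25]
   → E = (-8, -16/5)
3. C_x = -5  [C is the midpoint of EA]
4. C_y = -1/10  [C is the midpoint of EA]
   → C = (-5, -1/10)
5. F_x = -25/4  [2·signedArea(FCE) = 11/20 ∩ CA · DF = 9987/400]
6. F_y = -63/40  [2·signedArea(FCE) = 11/20 ∩ CA · DF = 9987/400]
   → F = (-25/4, -63/40)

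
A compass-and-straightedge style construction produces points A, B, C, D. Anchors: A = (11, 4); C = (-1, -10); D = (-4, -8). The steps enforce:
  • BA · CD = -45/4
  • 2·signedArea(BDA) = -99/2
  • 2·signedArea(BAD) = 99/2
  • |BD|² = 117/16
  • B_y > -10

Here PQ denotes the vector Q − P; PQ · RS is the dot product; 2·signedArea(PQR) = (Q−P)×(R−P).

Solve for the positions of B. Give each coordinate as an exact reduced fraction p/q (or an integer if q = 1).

B = (-7/4, -19/2)

1. B_x = -7/4  [2·signedArea(BDA) = -99/2 ∩ BA · CD = -45/4]
2. B_y = -19/2  [2·signedArea(BDA) = -99/2 ∩ BA · CD = -45/4]
   → B = (-7/4, -19/2)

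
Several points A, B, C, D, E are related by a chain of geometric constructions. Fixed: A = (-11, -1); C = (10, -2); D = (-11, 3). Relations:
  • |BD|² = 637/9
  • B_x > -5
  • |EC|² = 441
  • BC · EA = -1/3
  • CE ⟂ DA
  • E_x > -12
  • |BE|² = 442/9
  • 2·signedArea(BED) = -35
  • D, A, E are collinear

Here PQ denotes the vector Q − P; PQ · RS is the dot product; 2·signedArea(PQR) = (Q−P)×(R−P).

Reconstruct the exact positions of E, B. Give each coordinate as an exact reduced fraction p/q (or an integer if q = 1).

1. E_x = -11  [D, A, E are collinear ∩ CE ⟂ DA]
2. E_y = -2  [D, A, E are collinear ∩ CE ⟂ DA]
   → E = (-11, -2)
3. B_x = -4  [2·signedArea(BED) = -35 ∩ BC · EA = -1/3]
4. B_y = -5/3  [2·signedArea(BED) = -35 ∩ BC · EA = -1/3]
   → B = (-4, -5/3)

B = (-4, -5/3)
E = (-11, -2)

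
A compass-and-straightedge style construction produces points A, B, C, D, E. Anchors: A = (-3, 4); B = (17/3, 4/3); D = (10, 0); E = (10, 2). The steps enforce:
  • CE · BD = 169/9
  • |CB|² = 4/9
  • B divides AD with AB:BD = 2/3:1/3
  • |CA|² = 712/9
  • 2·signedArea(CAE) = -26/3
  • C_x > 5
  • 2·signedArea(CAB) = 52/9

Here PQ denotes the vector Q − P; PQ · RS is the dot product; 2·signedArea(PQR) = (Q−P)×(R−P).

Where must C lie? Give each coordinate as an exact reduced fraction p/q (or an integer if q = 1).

1. C_x = 17/3  [2·signedArea(CAB) = 52/9 ∩ 2·signedArea(CAE) = -26/3]
2. C_y = 2  [2·signedArea(CAB) = 52/9 ∩ 2·signedArea(CAE) = -26/3]
   → C = (17/3, 2)

C = (17/3, 2)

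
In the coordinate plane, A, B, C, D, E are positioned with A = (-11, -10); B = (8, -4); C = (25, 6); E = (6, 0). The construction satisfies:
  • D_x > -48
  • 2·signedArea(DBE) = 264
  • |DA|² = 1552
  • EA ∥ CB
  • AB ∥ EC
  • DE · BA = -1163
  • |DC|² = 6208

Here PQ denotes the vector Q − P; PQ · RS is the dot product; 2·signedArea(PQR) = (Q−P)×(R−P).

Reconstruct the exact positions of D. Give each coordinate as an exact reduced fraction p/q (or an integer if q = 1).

D = (-47, -26)

1. D_x = -47  [2·signedArea(DBE) = 264 ∩ DE · BA = -1163]
2. D_y = -26  [2·signedArea(DBE) = 264 ∩ DE · BA = -1163]
   → D = (-47, -26)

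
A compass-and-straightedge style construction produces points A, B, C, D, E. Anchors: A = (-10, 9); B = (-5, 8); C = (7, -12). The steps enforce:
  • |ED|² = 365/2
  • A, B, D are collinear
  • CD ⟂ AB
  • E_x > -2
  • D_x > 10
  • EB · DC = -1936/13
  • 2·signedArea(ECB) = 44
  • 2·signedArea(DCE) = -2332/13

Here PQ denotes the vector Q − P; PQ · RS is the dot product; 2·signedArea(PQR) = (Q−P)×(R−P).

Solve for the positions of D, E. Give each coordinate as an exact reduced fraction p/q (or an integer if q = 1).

1. D_x = 135/13  [A, B, D are collinear ∩ CD ⟂ AB]
2. D_y = 64/13  [A, B, D are collinear ∩ CD ⟂ AB]
   → D = (135/13, 64/13)
3. E_x = -3/2  [EB · DC = -1936/13 ∩ 2·signedArea(ECB) = 44]
4. E_y = -3/2  [EB · DC = -1936/13 ∩ 2·signedArea(ECB) = 44]
   → E = (-3/2, -3/2)

D = (135/13, 64/13)
E = (-3/2, -3/2)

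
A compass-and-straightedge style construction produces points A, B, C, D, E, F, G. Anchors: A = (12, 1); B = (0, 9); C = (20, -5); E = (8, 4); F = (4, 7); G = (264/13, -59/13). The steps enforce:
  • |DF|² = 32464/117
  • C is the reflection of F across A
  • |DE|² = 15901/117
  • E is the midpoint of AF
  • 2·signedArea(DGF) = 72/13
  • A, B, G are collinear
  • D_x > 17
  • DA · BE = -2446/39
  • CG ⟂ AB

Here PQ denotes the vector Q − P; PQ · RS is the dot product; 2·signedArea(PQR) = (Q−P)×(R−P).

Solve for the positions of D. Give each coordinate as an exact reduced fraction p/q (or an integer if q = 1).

1. D_x = 680/39  [2·signedArea(DGF) = 72/13 ∩ DA · BE = -2446/39]
2. D_y = -37/13  [2·signedArea(DGF) = 72/13 ∩ DA · BE = -2446/39]
   → D = (680/39, -37/13)

D = (680/39, -37/13)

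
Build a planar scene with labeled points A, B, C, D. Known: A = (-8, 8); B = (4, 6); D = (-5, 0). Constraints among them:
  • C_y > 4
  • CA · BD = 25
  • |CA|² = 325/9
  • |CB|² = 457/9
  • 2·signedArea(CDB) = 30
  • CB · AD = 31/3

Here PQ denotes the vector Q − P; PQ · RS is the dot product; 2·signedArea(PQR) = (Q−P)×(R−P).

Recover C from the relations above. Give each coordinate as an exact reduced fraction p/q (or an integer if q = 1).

1. C_x = -3  [CB · AD = 31/3 ∩ 2·signedArea(CDB) = 30]
2. C_y = 14/3  [CB · AD = 31/3 ∩ 2·signedArea(CDB) = 30]
   → C = (-3, 14/3)

C = (-3, 14/3)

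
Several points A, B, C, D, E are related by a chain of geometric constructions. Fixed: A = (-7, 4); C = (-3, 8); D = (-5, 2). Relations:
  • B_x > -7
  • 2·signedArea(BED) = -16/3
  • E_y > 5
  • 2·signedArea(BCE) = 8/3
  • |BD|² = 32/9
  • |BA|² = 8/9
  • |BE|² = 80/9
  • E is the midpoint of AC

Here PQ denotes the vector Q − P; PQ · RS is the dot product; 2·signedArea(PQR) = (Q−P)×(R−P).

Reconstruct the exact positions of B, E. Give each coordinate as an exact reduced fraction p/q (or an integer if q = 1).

1. E_x = -5  [E is the midpoint of AC]
2. E_y = 6  [E is the midpoint of AC]
   → E = (-5, 6)
3. B_x = -19/3  [2·signedArea(BED) = -16/3 ∩ 2·signedArea(BCE) = 8/3]
4. B_y = 10/3  [2·signedArea(BED) = -16/3 ∩ 2·signedArea(BCE) = 8/3]
   → B = (-19/3, 10/3)

B = (-19/3, 10/3)
E = (-5, 6)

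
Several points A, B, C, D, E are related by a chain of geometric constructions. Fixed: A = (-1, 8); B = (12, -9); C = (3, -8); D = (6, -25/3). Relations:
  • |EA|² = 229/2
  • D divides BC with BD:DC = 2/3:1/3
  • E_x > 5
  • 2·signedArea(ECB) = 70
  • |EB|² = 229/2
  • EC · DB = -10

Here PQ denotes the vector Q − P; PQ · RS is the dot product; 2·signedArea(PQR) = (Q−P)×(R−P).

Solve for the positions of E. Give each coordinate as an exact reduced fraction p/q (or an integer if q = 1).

E = (11/2, -1/2)

1. E_x = 11/2  [EC · DB = -10 ∩ 2·signedArea(ECB) = 70]
2. E_y = -1/2  [EC · DB = -10 ∩ 2·signedArea(ECB) = 70]
   → E = (11/2, -1/2)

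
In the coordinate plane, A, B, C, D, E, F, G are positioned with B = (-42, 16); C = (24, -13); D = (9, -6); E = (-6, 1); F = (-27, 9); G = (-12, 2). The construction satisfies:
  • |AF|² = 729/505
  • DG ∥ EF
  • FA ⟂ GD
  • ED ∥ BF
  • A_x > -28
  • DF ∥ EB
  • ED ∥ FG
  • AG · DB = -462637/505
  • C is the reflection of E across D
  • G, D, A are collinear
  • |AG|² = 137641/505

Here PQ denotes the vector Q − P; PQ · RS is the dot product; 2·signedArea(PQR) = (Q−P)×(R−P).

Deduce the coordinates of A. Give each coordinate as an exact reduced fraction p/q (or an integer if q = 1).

1. A_x = -13851/505  [G, D, A are collinear ∩ FA ⟂ GD]
2. A_y = 3978/505  [G, D, A are collinear ∩ FA ⟂ GD]
   → A = (-13851/505, 3978/505)

A = (-13851/505, 3978/505)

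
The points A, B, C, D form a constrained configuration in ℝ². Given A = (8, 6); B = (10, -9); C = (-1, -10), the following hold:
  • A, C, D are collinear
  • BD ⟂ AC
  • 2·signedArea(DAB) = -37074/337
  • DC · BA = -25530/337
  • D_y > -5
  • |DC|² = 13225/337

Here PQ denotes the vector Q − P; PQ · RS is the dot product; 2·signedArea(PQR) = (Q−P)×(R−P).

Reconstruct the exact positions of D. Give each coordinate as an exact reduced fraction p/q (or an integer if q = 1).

1. D_x = 698/337  [A, C, D are collinear ∩ BD ⟂ AC]
2. D_y = -1530/337  [A, C, D are collinear ∩ BD ⟂ AC]
   → D = (698/337, -1530/337)

D = (698/337, -1530/337)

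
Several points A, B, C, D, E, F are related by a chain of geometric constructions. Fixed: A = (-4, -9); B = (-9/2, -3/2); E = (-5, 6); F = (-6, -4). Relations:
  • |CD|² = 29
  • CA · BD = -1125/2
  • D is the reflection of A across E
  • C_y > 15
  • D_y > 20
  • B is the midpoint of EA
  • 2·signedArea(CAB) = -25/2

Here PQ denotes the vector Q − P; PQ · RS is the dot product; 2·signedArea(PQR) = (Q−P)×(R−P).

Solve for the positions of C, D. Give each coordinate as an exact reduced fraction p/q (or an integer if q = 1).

1. D_x = -6  [D is the reflection of A across E]
2. D_y = 21  [D is the reflection of A across E]
   → D = (-6, 21)
3. C_x = -4  [2·signedArea(CAB) = -25/2 ∩ CA · BD = -1125/2]
4. C_y = 16  [2·signedArea(CAB) = -25/2 ∩ CA · BD = -1125/2]
   → C = (-4, 16)

C = (-4, 16)
D = (-6, 21)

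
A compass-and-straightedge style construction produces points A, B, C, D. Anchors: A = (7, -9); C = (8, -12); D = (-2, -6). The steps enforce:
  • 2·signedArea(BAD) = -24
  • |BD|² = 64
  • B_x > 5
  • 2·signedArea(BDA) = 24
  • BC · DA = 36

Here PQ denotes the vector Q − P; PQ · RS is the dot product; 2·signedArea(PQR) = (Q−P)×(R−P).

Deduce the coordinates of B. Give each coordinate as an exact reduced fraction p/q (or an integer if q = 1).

B = (6, -6)

1. B_x = 6  [BC · DA = 36 ∩ 2·signedArea(BDA) = 24]
2. B_y = -6  [BC · DA = 36 ∩ 2·signedArea(BDA) = 24]
   → B = (6, -6)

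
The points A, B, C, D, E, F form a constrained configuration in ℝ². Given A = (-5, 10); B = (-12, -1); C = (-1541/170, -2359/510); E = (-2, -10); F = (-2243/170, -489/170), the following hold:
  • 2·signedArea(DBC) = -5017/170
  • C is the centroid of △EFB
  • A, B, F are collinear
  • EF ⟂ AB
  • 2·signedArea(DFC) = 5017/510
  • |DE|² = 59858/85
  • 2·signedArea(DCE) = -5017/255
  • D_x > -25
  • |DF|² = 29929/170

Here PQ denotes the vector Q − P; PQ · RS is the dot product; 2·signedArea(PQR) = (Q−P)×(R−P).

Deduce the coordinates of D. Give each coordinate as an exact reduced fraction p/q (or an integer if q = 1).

D = (-2073/85, 361/85)

1. D_x = -2073/85  [2·signedArea(DCE) = -5017/255 ∩ 2·signedArea(DBC) = -5017/170]
2. D_y = 361/85  [2·signedArea(DCE) = -5017/255 ∩ 2·signedArea(DBC) = -5017/170]
   → D = (-2073/85, 361/85)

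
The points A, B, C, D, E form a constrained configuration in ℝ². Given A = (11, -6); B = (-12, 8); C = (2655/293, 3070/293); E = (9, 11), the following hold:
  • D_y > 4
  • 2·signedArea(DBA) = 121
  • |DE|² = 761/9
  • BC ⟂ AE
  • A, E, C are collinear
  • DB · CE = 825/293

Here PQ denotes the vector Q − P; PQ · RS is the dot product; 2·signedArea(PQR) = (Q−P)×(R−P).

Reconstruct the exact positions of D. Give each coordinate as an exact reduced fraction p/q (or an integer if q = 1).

D = (8/3, 13/3)

1. D_x = 8/3  [2·signedArea(DBA) = 121 ∩ DB · CE = 825/293]
2. D_y = 13/3  [2·signedArea(DBA) = 121 ∩ DB · CE = 825/293]
   → D = (8/3, 13/3)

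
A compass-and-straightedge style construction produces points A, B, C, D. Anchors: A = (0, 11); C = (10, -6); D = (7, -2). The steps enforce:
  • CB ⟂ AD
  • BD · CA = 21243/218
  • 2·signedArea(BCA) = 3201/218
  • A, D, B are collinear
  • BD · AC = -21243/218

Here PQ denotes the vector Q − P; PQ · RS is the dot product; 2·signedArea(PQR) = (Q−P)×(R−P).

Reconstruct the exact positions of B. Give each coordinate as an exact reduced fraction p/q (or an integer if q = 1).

1. B_x = 2037/218  [A, D, B are collinear ∩ CB ⟂ AD]
2. B_y = -1385/218  [A, D, B are collinear ∩ CB ⟂ AD]
   → B = (2037/218, -1385/218)

B = (2037/218, -1385/218)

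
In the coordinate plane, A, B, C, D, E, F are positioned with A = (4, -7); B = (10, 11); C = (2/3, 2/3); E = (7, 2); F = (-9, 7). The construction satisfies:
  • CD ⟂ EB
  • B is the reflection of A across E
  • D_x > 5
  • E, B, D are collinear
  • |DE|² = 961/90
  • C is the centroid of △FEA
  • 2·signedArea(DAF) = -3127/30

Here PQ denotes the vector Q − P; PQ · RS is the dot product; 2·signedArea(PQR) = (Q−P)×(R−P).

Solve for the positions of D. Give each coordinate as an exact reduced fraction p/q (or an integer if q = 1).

1. D_x = 179/30  [E, B, D are collinear ∩ CD ⟂ EB]
2. D_y = -11/10  [E, B, D are collinear ∩ CD ⟂ EB]
   → D = (179/30, -11/10)

D = (179/30, -11/10)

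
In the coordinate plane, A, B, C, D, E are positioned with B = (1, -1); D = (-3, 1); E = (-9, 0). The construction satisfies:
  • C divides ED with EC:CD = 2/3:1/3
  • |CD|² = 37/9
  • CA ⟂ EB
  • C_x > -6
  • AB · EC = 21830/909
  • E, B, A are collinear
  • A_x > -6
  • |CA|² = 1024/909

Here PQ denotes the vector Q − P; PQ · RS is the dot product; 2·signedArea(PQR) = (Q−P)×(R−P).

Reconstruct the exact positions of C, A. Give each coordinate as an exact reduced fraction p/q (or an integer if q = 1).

1. C_x = -5  [C divides ED with EC:CD = 2/3:1/3]
2. C_y = 2/3  [C divides ED with EC:CD = 2/3:1/3]
   → C = (-5, 2/3)
3. A_x = -1547/303  [E, B, A are collinear ∩ CA ⟂ EB]
4. A_y = -118/303  [E, B, A are collinear ∩ CA ⟂ EB]
   → A = (-1547/303, -118/303)

A = (-1547/303, -118/303)
C = (-5, 2/3)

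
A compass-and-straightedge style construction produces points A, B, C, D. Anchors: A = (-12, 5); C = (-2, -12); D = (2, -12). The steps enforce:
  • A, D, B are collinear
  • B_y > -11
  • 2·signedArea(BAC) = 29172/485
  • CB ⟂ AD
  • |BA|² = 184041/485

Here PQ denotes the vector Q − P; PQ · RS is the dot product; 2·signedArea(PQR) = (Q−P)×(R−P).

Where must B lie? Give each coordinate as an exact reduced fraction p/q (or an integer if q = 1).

1. B_x = 186/485  [A, D, B are collinear ∩ CB ⟂ AD]
2. B_y = -4868/485  [A, D, B are collinear ∩ CB ⟂ AD]
   → B = (186/485, -4868/485)

B = (186/485, -4868/485)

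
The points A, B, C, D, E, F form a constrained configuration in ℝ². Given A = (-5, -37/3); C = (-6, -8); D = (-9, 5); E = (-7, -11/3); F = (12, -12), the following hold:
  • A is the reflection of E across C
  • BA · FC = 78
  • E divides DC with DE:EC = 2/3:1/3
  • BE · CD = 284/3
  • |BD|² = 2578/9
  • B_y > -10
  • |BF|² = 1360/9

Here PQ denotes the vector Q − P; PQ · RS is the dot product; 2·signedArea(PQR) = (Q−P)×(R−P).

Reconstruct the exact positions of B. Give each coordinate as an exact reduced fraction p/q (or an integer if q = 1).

B = (0, -28/3)

1. B_x = 0  [BE · CD = 284/3 ∩ BA · FC = 78]
2. B_y = -28/3  [BE · CD = 284/3 ∩ BA · FC = 78]
   → B = (0, -28/3)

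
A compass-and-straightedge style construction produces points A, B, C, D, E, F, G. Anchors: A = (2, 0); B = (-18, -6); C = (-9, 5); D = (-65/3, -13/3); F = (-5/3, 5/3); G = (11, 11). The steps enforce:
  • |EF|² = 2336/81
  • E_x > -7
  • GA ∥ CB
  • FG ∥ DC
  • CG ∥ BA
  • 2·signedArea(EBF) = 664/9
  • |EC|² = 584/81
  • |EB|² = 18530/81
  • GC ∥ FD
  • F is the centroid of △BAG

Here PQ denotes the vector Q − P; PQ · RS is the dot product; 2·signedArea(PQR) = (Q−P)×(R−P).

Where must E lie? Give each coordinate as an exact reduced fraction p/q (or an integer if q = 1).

1. E_x = -59/9  [line -23/3·x + 49/3·y + -1024/9 = 0 ∩ |EB|² = 18530/81]
2. E_y = 35/9  [line -23/3·x + 49/3·y + -1024/9 = 0 ∩ |EB|² = 18530/81]
   → E = (-59/9, 35/9)

E = (-59/9, 35/9)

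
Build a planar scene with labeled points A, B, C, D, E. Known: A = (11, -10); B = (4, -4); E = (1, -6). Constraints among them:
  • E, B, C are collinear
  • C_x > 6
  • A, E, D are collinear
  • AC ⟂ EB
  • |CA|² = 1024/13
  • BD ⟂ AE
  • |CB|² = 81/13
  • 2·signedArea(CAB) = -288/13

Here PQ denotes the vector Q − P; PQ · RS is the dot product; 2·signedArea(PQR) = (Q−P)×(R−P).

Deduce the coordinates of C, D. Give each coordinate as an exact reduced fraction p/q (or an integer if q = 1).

1. C_x = 79/13  [E, B, C are collinear ∩ AC ⟂ EB]
2. C_y = -34/13  [E, B, C are collinear ∩ AC ⟂ EB]
   → C = (79/13, -34/13)
3. D_x = 84/29  [A, E, D are collinear ∩ BD ⟂ AE]
4. D_y = -196/29  [A, E, D are collinear ∩ BD ⟂ AE]
   → D = (84/29, -196/29)

C = (79/13, -34/13)
D = (84/29, -196/29)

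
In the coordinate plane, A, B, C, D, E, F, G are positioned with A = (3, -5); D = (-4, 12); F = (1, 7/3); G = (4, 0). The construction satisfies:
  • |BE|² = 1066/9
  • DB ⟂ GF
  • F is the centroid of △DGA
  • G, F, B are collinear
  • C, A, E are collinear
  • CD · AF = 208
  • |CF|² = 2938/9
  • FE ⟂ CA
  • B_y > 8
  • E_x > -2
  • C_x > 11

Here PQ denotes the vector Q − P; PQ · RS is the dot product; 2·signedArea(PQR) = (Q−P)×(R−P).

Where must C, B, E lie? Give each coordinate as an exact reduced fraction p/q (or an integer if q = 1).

1. C_x = 12  [line 2·x + -22/3·y + -112 = 0 ∩ |CF|² = 2938/9]
2. C_y = -12  [line 2·x + -22/3·y + -112 = 0 ∩ |CF|² = 2938/9]
   → C = (12, -12)
3. B_x = -34/5  [G, F, B are collinear ∩ DB ⟂ GF]
4. B_y = 42/5  [G, F, B are collinear ∩ DB ⟂ GF]
   → B = (-34/5, 42/5)
5. E_x = -9/5  [C, A, E are collinear ∩ FE ⟂ CA]
6. E_y = -19/15  [C, A, E are collinear ∩ FE ⟂ CA]
   → E = (-9/5, -19/15)

B = (-34/5, 42/5)
C = (12, -12)
E = (-9/5, -19/15)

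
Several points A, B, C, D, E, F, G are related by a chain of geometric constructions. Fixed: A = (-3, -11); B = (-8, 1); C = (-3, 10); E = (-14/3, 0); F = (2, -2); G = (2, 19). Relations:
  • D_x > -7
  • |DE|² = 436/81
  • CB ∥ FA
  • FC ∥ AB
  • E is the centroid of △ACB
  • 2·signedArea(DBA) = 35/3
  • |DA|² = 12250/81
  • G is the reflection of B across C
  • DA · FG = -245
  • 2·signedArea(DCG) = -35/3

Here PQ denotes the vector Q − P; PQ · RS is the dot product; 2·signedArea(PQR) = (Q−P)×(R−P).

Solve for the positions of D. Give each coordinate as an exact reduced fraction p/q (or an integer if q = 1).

D = (-62/9, 2/3)

1. D_x = -62/9  [2·signedArea(DBA) = 35/3 ∩ 2·signedArea(DCG) = -35/3]
2. D_y = 2/3  [2·signedArea(DBA) = 35/3 ∩ 2·signedArea(DCG) = -35/3]
   → D = (-62/9, 2/3)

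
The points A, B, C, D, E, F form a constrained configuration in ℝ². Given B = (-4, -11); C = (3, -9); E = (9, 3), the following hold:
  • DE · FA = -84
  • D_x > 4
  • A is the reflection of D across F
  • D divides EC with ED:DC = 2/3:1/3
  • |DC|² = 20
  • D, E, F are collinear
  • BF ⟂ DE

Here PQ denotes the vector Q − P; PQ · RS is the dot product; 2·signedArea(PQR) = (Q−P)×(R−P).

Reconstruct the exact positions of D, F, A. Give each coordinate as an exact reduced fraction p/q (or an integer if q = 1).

1. D_x = 5  [D divides EC with ED:DC = 2/3:1/3]
2. D_y = -5  [D divides EC with ED:DC = 2/3:1/3]
   → D = (5, -5)
3. F_x = 4/5  [D, E, F are collinear ∩ BF ⟂ DE]
4. F_y = -67/5  [D, E, F are collinear ∩ BF ⟂ DE]
   → F = (4/5, -67/5)
5. A_x = -17/5  [A is the reflection of D across F]
6. A_y = -109/5  [A is the reflection of D across F]
   → A = (-17/5, -109/5)

A = (-17/5, -109/5)
D = (5, -5)
F = (4/5, -67/5)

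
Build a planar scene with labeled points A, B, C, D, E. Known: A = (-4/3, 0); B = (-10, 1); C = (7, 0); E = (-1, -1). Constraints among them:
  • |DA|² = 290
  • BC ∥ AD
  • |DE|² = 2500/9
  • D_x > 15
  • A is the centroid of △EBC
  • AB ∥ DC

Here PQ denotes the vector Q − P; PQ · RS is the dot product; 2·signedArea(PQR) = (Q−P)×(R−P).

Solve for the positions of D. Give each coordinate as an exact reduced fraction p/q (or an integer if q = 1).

D = (47/3, -1)

1. D_x = 47/3  [AB ∥ DC ∩ BC ∥ AD]
2. D_y = -1  [AB ∥ DC ∩ BC ∥ AD]
   → D = (47/3, -1)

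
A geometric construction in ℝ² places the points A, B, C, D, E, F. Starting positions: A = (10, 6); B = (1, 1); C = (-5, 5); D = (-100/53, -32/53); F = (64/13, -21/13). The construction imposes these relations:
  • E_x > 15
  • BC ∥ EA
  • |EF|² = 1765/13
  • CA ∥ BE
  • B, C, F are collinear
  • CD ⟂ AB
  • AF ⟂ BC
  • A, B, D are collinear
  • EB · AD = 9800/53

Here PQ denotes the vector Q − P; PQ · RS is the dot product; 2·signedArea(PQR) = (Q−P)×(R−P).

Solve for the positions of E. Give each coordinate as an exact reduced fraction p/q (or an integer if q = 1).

E = (16, 2)

1. E_x = 16  [BC ∥ EA ∩ CA ∥ BE]
2. E_y = 2  [BC ∥ EA ∩ CA ∥ BE]
   → E = (16, 2)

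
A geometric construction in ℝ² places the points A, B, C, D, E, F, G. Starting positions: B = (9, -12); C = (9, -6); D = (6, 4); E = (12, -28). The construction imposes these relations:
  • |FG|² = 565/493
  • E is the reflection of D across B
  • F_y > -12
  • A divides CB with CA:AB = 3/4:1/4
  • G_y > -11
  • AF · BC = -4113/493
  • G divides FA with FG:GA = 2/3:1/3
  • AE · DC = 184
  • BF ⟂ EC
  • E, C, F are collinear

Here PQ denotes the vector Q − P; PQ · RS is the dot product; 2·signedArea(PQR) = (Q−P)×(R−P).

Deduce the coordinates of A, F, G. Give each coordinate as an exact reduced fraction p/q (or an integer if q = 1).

1. A_x = 9  [A divides CB with CA:AB = 3/4:1/4]
2. A_y = -21/2  [A divides CB with CA:AB = 3/4:1/4]
   → A = (9, -21/2)
3. F_x = 4833/493  [E, C, F are collinear ∩ BF ⟂ EC]
4. F_y = -5862/493  [E, C, F are collinear ∩ BF ⟂ EC]
   → F = (4833/493, -5862/493)
5. G_x = 4569/493  [G divides FA with FG:GA = 2/3:1/3]
6. G_y = -5405/493  [G divides FA with FG:GA = 2/3:1/3]
   → G = (4569/493, -5405/493)

A = (9, -21/2)
F = (4833/493, -5862/493)
G = (4569/493, -5405/493)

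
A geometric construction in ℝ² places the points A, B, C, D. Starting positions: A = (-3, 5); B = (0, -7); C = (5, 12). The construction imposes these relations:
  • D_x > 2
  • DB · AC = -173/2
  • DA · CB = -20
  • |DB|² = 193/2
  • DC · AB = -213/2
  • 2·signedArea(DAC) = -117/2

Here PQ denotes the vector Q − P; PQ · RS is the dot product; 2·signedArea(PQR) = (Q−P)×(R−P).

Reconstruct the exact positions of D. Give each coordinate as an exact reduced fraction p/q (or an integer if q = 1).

1. D_x = 5/2  [DA · CB = -20 ∩ 2·signedArea(DAC) = -117/2]
2. D_y = 5/2  [DA · CB = -20 ∩ 2·signedArea(DAC) = -117/2]
   → D = (5/2, 5/2)

D = (5/2, 5/2)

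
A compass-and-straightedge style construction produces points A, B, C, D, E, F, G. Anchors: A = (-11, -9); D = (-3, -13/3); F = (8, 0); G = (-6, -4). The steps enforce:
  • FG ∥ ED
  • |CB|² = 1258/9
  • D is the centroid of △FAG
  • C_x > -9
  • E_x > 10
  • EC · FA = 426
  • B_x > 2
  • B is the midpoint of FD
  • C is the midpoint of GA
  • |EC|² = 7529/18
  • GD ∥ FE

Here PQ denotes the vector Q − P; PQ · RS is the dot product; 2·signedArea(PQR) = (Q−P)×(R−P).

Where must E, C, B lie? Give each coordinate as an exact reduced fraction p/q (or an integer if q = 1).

1. E_x = 11  [FG ∥ ED ∩ GD ∥ FE]
2. E_y = -1/3  [FG ∥ ED ∩ GD ∥ FE]
   → E = (11, -1/3)
3. C_x = -17/2  [C is the midpoint of GA]
4. C_y = -13/2  [C is the midpoint of GA]
   → C = (-17/2, -13/2)
5. B_x = 5/2  [B is the midpoint of FD]
6. B_y = -13/6  [B is the midpoint of FD]
   → B = (5/2, -13/6)

B = (5/2, -13/6)
C = (-17/2, -13/2)
E = (11, -1/3)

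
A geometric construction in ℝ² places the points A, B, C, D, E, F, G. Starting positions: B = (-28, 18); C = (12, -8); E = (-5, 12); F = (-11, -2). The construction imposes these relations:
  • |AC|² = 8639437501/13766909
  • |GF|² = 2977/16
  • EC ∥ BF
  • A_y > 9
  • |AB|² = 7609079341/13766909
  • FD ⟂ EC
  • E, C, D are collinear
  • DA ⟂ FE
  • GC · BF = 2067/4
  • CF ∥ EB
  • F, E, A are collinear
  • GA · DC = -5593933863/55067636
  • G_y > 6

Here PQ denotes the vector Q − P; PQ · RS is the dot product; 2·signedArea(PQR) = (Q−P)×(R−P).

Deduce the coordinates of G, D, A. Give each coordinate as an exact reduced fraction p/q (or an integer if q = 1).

A = (-123668/19981, 184325/19981)
D = (-419/689, 4708/689)
G = (-3/4, 7)

1. G_x = -3/4  [line -17·x + 20·y + -611/4 = 0 ∩ |GF|² = 2977/16]
2. G_y = 7  [line -17·x + 20·y + -611/4 = 0 ∩ |GF|² = 2977/16]
   → G = (-3/4, 7)
3. D_x = -419/689  [E, C, D are collinear ∩ FD ⟂ EC]
4. D_y = 4708/689  [E, C, D are collinear ∩ FD ⟂ EC]
   → D = (-419/689, 4708/689)
5. A_x = -123668/19981  [GA · DC = -5593933863/55067636 ∩ F, E, A are collinear]
6. A_y = 184325/19981  [GA · DC = -5593933863/55067636 ∩ F, E, A are collinear]
   → A = (-123668/19981, 184325/19981)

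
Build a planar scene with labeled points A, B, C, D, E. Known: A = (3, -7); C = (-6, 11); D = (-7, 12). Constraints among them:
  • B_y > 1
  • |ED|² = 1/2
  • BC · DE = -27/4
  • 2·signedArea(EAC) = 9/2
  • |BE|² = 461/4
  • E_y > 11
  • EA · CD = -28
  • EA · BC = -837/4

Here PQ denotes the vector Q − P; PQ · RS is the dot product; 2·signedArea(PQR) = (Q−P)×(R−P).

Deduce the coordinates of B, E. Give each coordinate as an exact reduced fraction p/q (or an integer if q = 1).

B = (-3/2, 2)
E = (-13/2, 23/2)

1. E_x = -13/2  [2·signedArea(EAC) = 9/2 ∩ EA · CD = -28]
2. E_y = 23/2  [2·signedArea(EAC) = 9/2 ∩ EA · CD = -28]
   → E = (-13/2, 23/2)
3. B_x = -3/2  [BC · DE = -27/4 ∩ EA · BC = -837/4]
4. B_y = 2  [BC · DE = -27/4 ∩ EA · BC = -837/4]
   → B = (-3/2, 2)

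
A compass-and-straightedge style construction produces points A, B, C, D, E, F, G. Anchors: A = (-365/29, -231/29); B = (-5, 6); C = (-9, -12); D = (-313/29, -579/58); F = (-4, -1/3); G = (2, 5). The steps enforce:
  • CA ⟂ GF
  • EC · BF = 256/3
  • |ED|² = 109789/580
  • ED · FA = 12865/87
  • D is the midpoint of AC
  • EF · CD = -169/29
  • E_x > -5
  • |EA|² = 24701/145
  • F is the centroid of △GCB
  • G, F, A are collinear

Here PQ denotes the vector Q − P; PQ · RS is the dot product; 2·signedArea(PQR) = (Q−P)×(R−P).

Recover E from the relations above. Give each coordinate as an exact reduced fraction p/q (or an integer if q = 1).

1. E_x = -22/5  [ED · FA = 12865/87 ∩ EC · BF = 256/3]
2. E_y = 11/5  [ED · FA = 12865/87 ∩ EC · BF = 256/3]
   → E = (-22/5, 11/5)

E = (-22/5, 11/5)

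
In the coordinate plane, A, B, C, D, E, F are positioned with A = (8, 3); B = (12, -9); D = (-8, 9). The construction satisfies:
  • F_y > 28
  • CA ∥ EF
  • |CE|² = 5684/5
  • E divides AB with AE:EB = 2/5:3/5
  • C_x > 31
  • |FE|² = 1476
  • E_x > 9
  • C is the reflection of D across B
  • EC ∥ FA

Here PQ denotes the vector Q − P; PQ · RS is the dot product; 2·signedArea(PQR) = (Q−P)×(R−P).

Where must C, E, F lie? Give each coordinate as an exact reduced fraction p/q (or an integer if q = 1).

1. C_x = 32  [C is the reflection of D across B]
2. C_y = -27  [C is the reflection of D across B]
   → C = (32, -27)
3. E_x = 48/5  [E divides AB with AE:EB = 2/5:3/5]
4. E_y = -9/5  [E divides AB with AE:EB = 2/5:3/5]
   → E = (48/5, -9/5)
5. F_x = -72/5  [EC ∥ FA ∩ CA ∥ EF]
6. F_y = 141/5  [EC ∥ FA ∩ CA ∥ EF]
   → F = (-72/5, 141/5)

C = (32, -27)
E = (48/5, -9/5)
F = (-72/5, 141/5)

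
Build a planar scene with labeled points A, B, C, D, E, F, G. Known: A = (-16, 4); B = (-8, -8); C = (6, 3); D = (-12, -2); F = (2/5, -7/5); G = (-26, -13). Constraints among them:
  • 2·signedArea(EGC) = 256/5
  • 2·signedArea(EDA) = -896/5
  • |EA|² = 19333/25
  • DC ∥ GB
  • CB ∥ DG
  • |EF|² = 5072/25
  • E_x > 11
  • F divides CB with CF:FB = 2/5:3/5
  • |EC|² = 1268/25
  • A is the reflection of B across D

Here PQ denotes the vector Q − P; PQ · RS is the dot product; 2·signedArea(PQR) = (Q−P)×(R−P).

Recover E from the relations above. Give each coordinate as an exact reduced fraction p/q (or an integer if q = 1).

1. E_x = 58/5  [2·signedArea(EGC) = 256/5 ∩ 2·signedArea(EDA) = -896/5]
2. E_y = 37/5  [2·signedArea(EGC) = 256/5 ∩ 2·signedArea(EDA) = -896/5]
   → E = (58/5, 37/5)

E = (58/5, 37/5)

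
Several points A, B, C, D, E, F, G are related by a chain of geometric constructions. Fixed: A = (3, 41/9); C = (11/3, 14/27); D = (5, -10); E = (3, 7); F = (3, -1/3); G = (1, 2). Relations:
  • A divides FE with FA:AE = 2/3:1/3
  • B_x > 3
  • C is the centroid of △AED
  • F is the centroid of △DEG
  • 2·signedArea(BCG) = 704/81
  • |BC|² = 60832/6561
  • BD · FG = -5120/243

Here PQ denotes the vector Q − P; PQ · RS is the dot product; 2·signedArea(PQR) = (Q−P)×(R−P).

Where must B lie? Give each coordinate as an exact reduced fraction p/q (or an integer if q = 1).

B = (29/9, -202/81)

1. B_x = 29/9  [BD · FG = -5120/243 ∩ 2·signedArea(BCG) = 704/81]
2. B_y = -202/81  [BD · FG = -5120/243 ∩ 2·signedArea(BCG) = 704/81]
   → B = (29/9, -202/81)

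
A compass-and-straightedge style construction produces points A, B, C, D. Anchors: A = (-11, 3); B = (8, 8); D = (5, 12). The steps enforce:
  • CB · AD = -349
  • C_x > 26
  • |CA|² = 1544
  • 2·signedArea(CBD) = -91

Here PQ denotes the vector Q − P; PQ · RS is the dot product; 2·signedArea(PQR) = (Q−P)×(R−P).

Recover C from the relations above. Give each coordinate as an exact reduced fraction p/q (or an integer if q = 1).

1. C_x = 27  [2·signedArea(CBD) = -91 ∩ CB · AD = -349]
2. C_y = 13  [2·signedArea(CBD) = -91 ∩ CB · AD = -349]
   → C = (27, 13)

C = (27, 13)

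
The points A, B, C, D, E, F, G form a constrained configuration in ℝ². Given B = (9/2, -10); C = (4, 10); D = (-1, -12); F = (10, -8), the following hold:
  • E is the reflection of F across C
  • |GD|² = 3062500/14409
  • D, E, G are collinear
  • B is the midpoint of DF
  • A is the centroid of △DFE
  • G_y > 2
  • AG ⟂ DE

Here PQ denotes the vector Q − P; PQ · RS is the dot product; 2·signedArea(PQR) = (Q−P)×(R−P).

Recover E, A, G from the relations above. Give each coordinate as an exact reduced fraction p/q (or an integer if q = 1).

1. E_x = -2  [E is the reflection of F across C]
2. E_y = 28  [E is the reflection of F across C]
   → E = (-2, 28)
3. A_x = 7/3  [A is the centroid of △DFE]
4. A_y = 8/3  [A is the centroid of △DFE]
   → A = (7/3, 8/3)
5. G_x = -6553/4803  [D, E, G are collinear ∩ AG ⟂ DE]
6. G_y = 12364/4803  [D, E, G are collinear ∩ AG ⟂ DE]
   → G = (-6553/4803, 12364/4803)

A = (7/3, 8/3)
E = (-2, 28)
G = (-6553/4803, 12364/4803)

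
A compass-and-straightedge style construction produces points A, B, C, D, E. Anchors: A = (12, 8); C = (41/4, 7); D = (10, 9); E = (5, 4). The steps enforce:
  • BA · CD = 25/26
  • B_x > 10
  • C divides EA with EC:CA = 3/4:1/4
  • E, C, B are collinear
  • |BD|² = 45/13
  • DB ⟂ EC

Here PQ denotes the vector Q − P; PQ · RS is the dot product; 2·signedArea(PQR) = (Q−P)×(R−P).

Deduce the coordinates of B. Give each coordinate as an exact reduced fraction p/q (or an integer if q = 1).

1. B_x = 142/13  [E, C, B are collinear ∩ DB ⟂ EC]
2. B_y = 96/13  [E, C, B are collinear ∩ DB ⟂ EC]
   → B = (142/13, 96/13)

B = (142/13, 96/13)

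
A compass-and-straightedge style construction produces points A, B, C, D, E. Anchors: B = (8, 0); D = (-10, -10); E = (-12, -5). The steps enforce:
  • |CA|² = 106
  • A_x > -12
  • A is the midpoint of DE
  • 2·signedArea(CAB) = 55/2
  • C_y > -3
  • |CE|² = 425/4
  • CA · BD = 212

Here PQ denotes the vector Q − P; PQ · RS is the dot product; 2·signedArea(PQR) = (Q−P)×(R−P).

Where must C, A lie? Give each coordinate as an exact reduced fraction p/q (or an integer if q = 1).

1. A_x = -11  [A is the midpoint of DE]
2. A_y = -15/2  [A is the midpoint of DE]
   → A = (-11, -15/2)
3. C_x = -2  [CA · BD = 212 ∩ 2·signedArea(CAB) = 55/2]
4. C_y = -5/2  [CA · BD = 212 ∩ 2·signedArea(CAB) = 55/2]
   → C = (-2, -5/2)

A = (-11, -15/2)
C = (-2, -5/2)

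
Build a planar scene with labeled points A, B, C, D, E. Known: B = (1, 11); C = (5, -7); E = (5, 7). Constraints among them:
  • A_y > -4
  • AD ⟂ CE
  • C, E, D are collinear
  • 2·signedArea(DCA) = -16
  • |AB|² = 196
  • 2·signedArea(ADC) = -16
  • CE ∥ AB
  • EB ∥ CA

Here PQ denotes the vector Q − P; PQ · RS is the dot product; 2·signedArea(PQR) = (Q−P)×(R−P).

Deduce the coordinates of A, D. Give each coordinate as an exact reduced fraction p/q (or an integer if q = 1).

1. A_x = 1  [CE ∥ AB ∩ EB ∥ CA]
2. A_y = -3  [CE ∥ AB ∩ EB ∥ CA]
   → A = (1, -3)
3. D_x = 5  [C, E, D are collinear ∩ AD ⟂ CE]
4. D_y = -3  [C, E, D are collinear ∩ AD ⟂ CE]
   → D = (5, -3)

A = (1, -3)
D = (5, -3)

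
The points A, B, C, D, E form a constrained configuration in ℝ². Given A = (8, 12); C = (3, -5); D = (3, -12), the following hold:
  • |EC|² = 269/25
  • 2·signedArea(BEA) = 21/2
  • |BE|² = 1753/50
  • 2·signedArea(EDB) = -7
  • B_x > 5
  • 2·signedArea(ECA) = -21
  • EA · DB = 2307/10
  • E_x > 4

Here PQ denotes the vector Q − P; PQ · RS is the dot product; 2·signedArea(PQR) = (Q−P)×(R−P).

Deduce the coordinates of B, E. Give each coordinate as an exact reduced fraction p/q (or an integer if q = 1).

1. E_x = 5  [line -17·x + 5·y + 97 = 0 ∩ |EC|² = 269/25]
2. E_y = -12/5  [line -17·x + 5·y + 97 = 0 ∩ |EC|² = 269/25]
   → E = (5, -12/5)
3. B_x = 11/2  [2·signedArea(BEA) = 21/2 ∩ EA · DB = 2307/10]
4. B_y = 7/2  [2·signedArea(BEA) = 21/2 ∩ EA · DB = 2307/10]
   → B = (11/2, 7/2)

B = (11/2, 7/2)
E = (5, -12/5)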